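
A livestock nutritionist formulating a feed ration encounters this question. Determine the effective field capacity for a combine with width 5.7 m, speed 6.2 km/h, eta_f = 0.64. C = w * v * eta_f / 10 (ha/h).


C = w * v * eta_f / 10
  = 5.7 * 6.2 * 0.64 / 10
  = 22.62 / 10
  = 2.26 ha/h


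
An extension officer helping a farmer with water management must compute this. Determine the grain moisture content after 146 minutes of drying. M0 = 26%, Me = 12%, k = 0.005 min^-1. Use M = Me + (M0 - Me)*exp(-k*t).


M = Me + (M0 - Me) * e^(-k*t)
  = 12 + (26 - 12) * e^(-0.005*146)
  = 12 + 14 * e^(-0.730)
  = 12 + 14 * 0.48191
  = 12 + 6.7467
  = 18.75%


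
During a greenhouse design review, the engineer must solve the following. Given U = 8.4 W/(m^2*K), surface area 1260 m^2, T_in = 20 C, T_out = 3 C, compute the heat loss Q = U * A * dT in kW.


dT = 20 - (3) = 17 K
Q = U * A * dT
  = 8.4 * 1260 * 17
  = 179928 W = 179.93 kW


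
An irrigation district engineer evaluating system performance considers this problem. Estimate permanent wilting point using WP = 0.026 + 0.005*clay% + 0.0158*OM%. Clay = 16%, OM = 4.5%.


WP = 0.026 + 0.005*16 + 0.0158*4.5
   = 0.026 + 0.0800 + 0.0711
   = 0.1771


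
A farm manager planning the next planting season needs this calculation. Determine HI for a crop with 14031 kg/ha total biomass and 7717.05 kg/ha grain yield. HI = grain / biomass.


HI = grain_yield / biomass
   = 7717.05 / 14031
   = 0.55


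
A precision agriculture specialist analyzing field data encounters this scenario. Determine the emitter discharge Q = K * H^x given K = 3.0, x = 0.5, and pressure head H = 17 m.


Q = K * H^x
  = 3.0 * 17^0.5
  = 3.0 * 4.1231
  = 12.37 L/h


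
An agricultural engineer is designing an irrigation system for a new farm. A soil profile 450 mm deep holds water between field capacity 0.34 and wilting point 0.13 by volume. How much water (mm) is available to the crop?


AW = (FC - WP) * D
   = (0.34 - 0.13) * 450
   = 0.21 * 450
   = 94.50 mm


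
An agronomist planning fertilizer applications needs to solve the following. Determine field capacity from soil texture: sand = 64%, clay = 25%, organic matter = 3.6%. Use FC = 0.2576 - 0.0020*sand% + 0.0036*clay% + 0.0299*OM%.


FC = 0.2576 - 0.0020*64 + 0.0036*25 + 0.0299*3.6
   = 0.2576 - 0.1280 + 0.0900 + 0.1076
   = 0.3272


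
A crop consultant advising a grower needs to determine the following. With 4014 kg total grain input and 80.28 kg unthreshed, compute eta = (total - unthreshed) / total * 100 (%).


eta = (total - unthreshed) / total * 100
    = (4014 - 80.28) / 4014 * 100
    = 3933.72 / 4014 * 100
    = 98%


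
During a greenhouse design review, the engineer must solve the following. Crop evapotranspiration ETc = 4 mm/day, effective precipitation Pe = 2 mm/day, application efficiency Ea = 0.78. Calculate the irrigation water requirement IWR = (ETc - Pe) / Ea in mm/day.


IWR = (ETc - Pe) / Ea
    = (4 - 2) / 0.78
    = 2 / 0.78
    = 2.56 mm/day


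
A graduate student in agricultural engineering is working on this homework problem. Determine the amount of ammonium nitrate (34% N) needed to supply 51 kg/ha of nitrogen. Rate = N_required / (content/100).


Rate = N_required / (N_content / 100)
     = 51 / (34 / 100)
     = 51 / 0.34
     = 150 kg/ha


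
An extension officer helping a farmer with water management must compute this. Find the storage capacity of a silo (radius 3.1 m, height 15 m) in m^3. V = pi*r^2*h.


V = pi * r^2 * h
  = pi * 3.1^2 * 15
  = pi * 9.61 * 15
  = 452.86 m^3


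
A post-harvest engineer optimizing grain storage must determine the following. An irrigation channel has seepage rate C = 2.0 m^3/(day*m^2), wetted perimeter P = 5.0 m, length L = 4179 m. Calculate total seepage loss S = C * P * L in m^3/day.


S = C * P * L
  = 2.0 * 5.0 * 4179
  = 41790 m^3/day


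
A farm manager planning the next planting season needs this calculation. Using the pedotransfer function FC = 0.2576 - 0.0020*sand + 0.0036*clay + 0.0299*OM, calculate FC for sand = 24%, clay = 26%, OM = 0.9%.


FC = 0.2576 - 0.0020*24 + 0.0036*26 + 0.0299*0.9
   = 0.2576 - 0.0480 + 0.0936 + 0.0269
   = 0.3301


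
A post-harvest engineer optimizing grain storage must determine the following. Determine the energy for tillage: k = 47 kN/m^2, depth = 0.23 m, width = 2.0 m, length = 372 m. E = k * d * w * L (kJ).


E = k * d * w * L
  = 47 * 0.23 * 2.0 * 372
  = 8042.64 kJ


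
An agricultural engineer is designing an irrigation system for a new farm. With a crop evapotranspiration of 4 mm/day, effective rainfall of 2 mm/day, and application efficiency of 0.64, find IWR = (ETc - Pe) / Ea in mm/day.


IWR = (ETc - Pe) / Ea
    = (4 - 2) / 0.64
    = 2 / 0.64
    = 3.13 mm/day


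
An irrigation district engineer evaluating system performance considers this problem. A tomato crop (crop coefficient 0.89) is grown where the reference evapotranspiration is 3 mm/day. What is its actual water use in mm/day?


ETc = Kc * ET0
    = 0.89 * 3
    = 2.67 mm/day


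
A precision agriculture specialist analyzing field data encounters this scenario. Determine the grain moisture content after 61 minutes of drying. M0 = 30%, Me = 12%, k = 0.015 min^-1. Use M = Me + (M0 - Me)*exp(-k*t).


M = Me + (M0 - Me) * e^(-k*t)
  = 12 + (30 - 12) * e^(-0.015*61)
  = 12 + 18 * e^(-0.915)
  = 12 + 18 * 0.40052
  = 12 + 7.2093
  = 19.21%


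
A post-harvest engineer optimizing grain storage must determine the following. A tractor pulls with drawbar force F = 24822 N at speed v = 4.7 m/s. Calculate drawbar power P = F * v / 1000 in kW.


P = F * v / 1000
  = 24822 * 4.7 / 1000
  = 116663.40 / 1000
  = 116.66 kW


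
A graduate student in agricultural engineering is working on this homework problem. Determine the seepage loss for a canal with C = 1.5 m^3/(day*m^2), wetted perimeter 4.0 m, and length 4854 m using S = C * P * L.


S = C * P * L
  = 1.5 * 4.0 * 4854
  = 29124 m^3/day


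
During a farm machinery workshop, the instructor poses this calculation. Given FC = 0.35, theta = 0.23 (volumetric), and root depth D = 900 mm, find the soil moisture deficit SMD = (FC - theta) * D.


SMD = (FC - theta) * D
    = (0.35 - 0.23) * 900
    = 0.120 * 900
    = 108 mm


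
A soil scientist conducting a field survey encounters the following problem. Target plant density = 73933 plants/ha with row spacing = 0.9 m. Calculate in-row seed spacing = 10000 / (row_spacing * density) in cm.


spacing = 10000 / (row_sp * density)
        = 10000 / (0.9 * 73933)
        = 10000 / 66539.70
        = 0.15029 m = 15.03 cm


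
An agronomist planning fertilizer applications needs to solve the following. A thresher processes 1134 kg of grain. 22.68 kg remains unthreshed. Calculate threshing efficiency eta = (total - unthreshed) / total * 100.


eta = (total - unthreshed) / total * 100
    = (1134 - 22.68) / 1134 * 100
    = 1111.32 / 1134 * 100
    = 98%


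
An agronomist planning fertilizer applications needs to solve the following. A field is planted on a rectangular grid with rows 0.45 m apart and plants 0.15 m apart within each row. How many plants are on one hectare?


D = 10000 / (row_sp * plant_sp)
  = 10000 / (0.45 * 0.15)
  = 10000 / 0.0675
  = 148148.15 plants/ha


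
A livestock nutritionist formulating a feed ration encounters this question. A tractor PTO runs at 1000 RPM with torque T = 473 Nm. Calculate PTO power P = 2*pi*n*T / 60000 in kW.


P = 2*pi*n*T / 60000
  = 2*pi * 1000 * 473 / 60000
  = 2971946.65 / 60000
  = 49.53 kW


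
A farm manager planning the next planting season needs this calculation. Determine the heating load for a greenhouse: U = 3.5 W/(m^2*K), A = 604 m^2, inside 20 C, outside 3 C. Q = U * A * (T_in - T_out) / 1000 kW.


dT = 20 - (3) = 17 K
Q = U * A * dT
  = 3.5 * 604 * 17
  = 35938 W = 35.94 kW


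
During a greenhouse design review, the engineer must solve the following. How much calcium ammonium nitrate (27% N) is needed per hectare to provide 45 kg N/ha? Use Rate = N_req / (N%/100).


Rate = N_required / (N_content / 100)
     = 45 / (27 / 100)
     = 45 / 0.27
     = 166.67 kg/ha


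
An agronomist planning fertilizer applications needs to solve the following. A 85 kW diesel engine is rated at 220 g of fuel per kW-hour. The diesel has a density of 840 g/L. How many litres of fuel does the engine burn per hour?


FC = P * BSFC / rho_fuel
   = 85 * 220 / 840
   = 18700 / 840
   = 22.26 L/h


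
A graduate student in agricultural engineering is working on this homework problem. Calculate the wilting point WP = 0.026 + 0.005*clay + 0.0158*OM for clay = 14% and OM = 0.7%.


WP = 0.026 + 0.005*14 + 0.0158*0.7
   = 0.026 + 0.0700 + 0.0111
   = 0.1071


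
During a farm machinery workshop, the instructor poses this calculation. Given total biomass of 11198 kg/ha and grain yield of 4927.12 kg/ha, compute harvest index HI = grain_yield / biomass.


HI = grain_yield / biomass
   = 4927.12 / 11198
   = 0.44


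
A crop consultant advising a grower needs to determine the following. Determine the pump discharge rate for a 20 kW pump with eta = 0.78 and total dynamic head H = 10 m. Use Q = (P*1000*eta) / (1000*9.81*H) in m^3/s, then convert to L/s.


Q = (P * 1000 * eta) / (rho * g * H)
  = (20 * 1000 * 0.78) / (1000 * 9.81 * 10)
  = 15600 / 98100
  = 0.15902 m^3/s = 159.02 L/s


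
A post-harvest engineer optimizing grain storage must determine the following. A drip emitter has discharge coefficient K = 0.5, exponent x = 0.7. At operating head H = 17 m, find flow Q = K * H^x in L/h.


Q = K * H^x
  = 0.5 * 17^0.7
  = 0.5 * 7.2663
  = 3.63 L/h


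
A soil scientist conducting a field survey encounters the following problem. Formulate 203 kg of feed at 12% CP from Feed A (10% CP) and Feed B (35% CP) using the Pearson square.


parts_A = CP_b - target = 35 - 12 = 23
parts_B = target - CP_a = 12 - 10 = 2
total_parts = 23 + 2 = 25
Feed A = 203 * 23 / 25 = 186.76 kg
Feed B = 203 * 2 / 25 = 16.24 kg

186.76 kg


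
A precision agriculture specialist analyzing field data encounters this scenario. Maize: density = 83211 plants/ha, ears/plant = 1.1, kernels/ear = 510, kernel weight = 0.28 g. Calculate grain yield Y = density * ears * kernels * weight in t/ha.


Y = density * ears * kernels * kw
  = 83211 * 1.1 * 510 * 0.28 g/ha
  = 13070783.88 g/ha
  = 13070.78 kg/ha = 13.07 t/ha


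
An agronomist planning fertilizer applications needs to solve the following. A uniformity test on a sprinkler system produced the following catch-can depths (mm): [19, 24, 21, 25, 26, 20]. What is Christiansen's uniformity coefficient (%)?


xbar = 135 / 6 = 22.500
sum|xi - xbar| = 15
CU = 100 * (1 - 15 / (6 * 22.500))
   = 100 * (1 - 0.1111)
   = 88.89%


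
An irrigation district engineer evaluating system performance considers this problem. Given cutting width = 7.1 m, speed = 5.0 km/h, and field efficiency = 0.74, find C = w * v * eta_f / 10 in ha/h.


C = w * v * eta_f / 10
  = 7.1 * 5.0 * 0.74 / 10
  = 26.27 / 10
  = 2.63 ha/h


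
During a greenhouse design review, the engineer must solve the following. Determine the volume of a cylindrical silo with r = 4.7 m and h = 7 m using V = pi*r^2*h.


V = pi * r^2 * h
  = pi * 4.7^2 * 7
  = pi * 22.09 * 7
  = 485.78 m^3


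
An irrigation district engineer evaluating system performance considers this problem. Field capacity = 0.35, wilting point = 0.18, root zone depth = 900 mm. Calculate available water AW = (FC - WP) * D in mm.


AW = (FC - WP) * D
   = (0.35 - 0.18) * 900
   = 0.17 * 900
   = 153 mm


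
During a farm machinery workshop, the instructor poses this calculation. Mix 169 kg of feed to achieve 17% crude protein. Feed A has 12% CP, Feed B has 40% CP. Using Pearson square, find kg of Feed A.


parts_A = CP_b - target = 40 - 17 = 23
parts_B = target - CP_a = 17 - 12 = 5
total_parts = 23 + 5 = 28
Feed A = 169 * 23 / 28 = 138.82 kg
Feed B = 169 * 5 / 28 = 30.18 kg

138.82 kg


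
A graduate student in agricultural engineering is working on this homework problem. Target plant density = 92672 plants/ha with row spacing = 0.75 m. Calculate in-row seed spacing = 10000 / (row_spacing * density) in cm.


spacing = 10000 / (row_sp * density)
        = 10000 / (0.75 * 92672)
        = 10000 / 69504
        = 0.14388 m = 14.39 cm


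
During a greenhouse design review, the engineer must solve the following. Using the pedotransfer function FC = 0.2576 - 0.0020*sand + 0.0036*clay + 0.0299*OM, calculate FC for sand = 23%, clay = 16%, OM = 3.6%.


FC = 0.2576 - 0.0020*23 + 0.0036*16 + 0.0299*3.6
   = 0.2576 - 0.0460 + 0.0576 + 0.1076
   = 0.3768


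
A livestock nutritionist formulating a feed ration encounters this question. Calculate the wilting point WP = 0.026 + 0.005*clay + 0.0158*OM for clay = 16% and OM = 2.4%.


WP = 0.026 + 0.005*16 + 0.0158*2.4
   = 0.026 + 0.0800 + 0.0379
   = 0.1439


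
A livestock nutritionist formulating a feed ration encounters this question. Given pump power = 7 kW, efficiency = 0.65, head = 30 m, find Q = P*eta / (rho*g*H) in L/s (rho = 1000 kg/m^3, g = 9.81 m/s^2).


Q = (P * 1000 * eta) / (rho * g * H)
  = (7 * 1000 * 0.65) / (1000 * 9.81 * 30)
  = 4550 / 294300
  = 0.01546 m^3/s = 15.46 L/s


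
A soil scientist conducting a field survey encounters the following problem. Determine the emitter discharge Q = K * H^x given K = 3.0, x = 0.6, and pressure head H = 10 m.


Q = K * H^x
  = 3.0 * 10^0.6
  = 3.0 * 3.9811
  = 11.94 L/h


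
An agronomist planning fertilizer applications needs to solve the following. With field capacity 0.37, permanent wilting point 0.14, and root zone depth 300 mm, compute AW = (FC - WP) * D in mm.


AW = (FC - WP) * D
   = (0.37 - 0.14) * 300
   = 0.23 * 300
   = 69 mm


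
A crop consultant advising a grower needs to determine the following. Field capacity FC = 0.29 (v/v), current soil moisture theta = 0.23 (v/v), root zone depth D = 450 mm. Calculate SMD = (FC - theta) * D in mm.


SMD = (FC - theta) * D
    = (0.29 - 0.23) * 450
    = 0.060 * 450
    = 27 mm


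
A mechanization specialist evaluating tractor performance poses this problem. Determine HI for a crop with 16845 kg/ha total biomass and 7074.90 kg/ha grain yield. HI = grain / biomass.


HI = grain_yield / biomass
   = 7074.90 / 16845
   = 0.42


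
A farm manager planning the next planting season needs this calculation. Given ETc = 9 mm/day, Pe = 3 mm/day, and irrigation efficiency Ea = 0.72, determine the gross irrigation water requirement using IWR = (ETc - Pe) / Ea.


IWR = (ETc - Pe) / Ea
    = (9 - 3) / 0.72
    = 6 / 0.72
    = 8.33 mm/day


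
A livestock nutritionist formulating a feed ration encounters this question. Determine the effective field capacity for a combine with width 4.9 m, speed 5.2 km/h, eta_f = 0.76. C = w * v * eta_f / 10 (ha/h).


C = w * v * eta_f / 10
  = 4.9 * 5.2 * 0.76 / 10
  = 19.36 / 10
  = 1.94 ha/h


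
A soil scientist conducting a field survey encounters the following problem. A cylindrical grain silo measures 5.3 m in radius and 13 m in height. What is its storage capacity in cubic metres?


V = pi * r^2 * h
  = pi * 5.3^2 * 13
  = pi * 28.09 * 13
  = 1147.22 m^3


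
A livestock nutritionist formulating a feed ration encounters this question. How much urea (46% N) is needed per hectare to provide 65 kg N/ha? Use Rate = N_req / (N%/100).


Rate = N_required / (N_content / 100)
     = 65 / (46 / 100)
     = 65 / 0.46
     = 141.30 kg/ha


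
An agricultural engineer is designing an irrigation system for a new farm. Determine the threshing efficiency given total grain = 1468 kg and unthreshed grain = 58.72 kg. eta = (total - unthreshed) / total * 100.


eta = (total - unthreshed) / total * 100
    = (1468 - 58.72) / 1468 * 100
    = 1409.28 / 1468 * 100
    = 96%


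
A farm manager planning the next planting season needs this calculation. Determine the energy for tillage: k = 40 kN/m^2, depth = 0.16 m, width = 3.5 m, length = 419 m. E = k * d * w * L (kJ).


E = k * d * w * L
  = 40 * 0.16 * 3.5 * 419
  = 9385.60 kJ


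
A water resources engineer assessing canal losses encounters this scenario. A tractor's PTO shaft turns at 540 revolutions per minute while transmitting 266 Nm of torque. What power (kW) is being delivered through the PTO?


P = 2*pi*n*T / 60000
  = 2*pi * 540 * 266 / 60000
  = 902516.74 / 60000
  = 15.04 kW


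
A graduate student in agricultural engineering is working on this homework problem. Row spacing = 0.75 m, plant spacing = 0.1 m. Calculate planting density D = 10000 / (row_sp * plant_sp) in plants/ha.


D = 10000 / (row_sp * plant_sp)
  = 10000 / (0.75 * 0.1)
  = 10000 / 0.0750
  = 133333.33 plants/ha


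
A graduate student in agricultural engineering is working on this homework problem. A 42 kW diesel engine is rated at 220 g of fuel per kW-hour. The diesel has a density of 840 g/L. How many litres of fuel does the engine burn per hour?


FC = P * BSFC / rho_fuel
   = 42 * 220 / 840
   = 9240 / 840
   = 11 L/h


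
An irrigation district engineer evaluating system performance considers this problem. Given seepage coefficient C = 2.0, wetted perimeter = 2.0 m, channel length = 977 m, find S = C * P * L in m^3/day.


S = C * P * L
  = 2.0 * 2.0 * 977
  = 3908 m^3/day


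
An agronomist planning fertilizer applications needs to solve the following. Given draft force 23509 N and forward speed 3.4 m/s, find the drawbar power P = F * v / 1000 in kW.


P = F * v / 1000
  = 23509 * 3.4 / 1000
  = 79930.60 / 1000
  = 79.93 kW


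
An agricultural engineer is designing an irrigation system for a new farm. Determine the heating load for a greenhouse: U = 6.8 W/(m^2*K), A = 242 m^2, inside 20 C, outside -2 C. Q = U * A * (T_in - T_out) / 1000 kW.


dT = 20 - (-2) = 22 K
Q = U * A * dT
  = 6.8 * 242 * 22
  = 36203.20 W = 36.20 kW


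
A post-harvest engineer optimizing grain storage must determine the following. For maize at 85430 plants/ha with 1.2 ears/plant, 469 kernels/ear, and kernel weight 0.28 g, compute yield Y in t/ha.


Y = density * ears * kernels * kw
  = 85430 * 1.2 * 469 * 0.28 g/ha
  = 13462401.12 g/ha
  = 13462.40 kg/ha = 13.46 t/ha


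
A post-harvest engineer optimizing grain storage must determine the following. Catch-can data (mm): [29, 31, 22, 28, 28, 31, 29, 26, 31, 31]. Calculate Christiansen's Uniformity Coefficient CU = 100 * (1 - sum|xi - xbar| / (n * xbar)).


xbar = 286 / 10 = 28.600
sum|xi - xbar| = 20.800
CU = 100 * (1 - 20.800 / (10 * 28.600))
   = 100 * (1 - 0.0727)
   = 92.73%


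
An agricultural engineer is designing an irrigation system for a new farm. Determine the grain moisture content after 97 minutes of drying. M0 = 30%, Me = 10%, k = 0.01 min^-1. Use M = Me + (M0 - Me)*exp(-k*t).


M = Me + (M0 - Me) * e^(-k*t)
  = 10 + (30 - 10) * e^(-0.01*97)
  = 10 + 20 * e^(-0.970)
  = 10 + 20 * 0.37908
  = 10 + 7.5817
  = 17.58%


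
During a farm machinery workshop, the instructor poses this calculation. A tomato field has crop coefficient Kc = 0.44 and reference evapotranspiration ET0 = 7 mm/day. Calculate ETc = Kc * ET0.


ETc = Kc * ET0
    = 0.44 * 7
    = 3.08 mm/day


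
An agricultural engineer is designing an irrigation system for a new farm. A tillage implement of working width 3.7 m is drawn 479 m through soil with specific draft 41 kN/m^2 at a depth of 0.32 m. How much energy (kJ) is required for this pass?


E = k * d * w * L
  = 41 * 0.32 * 3.7 * 479
  = 23252.58 kJ


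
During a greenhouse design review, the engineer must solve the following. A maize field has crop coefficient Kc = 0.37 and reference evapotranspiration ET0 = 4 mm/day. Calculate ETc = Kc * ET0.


ETc = Kc * ET0
    = 0.37 * 4
    = 1.48 mm/day


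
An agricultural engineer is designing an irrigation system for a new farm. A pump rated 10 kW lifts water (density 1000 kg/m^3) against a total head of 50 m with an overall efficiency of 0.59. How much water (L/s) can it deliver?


Q = (P * 1000 * eta) / (rho * g * H)
  = (10 * 1000 * 0.59) / (1000 * 9.81 * 50)
  = 5900 / 490500
  = 0.01203 m^3/s = 12.03 L/s


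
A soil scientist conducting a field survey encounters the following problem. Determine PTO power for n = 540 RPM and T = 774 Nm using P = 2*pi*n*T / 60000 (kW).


P = 2*pi*n*T / 60000
  = 2*pi * 540 * 774 / 60000
  = 2626120.13 / 60000
  = 43.77 kW


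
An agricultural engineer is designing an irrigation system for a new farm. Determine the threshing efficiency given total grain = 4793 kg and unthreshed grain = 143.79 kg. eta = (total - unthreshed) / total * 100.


eta = (total - unthreshed) / total * 100
    = (4793 - 143.79) / 4793 * 100
    = 4649.21 / 4793 * 100
    = 97%


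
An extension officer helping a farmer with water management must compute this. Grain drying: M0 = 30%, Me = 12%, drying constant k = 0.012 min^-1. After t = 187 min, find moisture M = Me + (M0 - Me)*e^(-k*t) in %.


M = Me + (M0 - Me) * e^(-k*t)
  = 12 + (30 - 12) * e^(-0.012*187)
  = 12 + 18 * e^(-2.244)
  = 12 + 18 * 0.10603
  = 12 + 1.9086
  = 13.91%


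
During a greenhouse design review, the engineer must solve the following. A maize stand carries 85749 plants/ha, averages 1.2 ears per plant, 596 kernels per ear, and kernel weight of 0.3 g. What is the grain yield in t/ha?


Y = density * ears * kernels * kw
  = 85749 * 1.2 * 596 * 0.3 g/ha
  = 18398305.44 g/ha
  = 18398.31 kg/ha = 18.40 t/ha


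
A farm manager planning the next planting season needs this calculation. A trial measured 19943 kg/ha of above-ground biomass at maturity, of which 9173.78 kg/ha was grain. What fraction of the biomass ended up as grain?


HI = grain_yield / biomass
   = 9173.78 / 19943
   = 0.46


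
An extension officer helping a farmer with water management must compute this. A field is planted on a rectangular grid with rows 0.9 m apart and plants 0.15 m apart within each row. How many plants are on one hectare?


D = 10000 / (row_sp * plant_sp)
  = 10000 / (0.9 * 0.15)
  = 10000 / 0.1350
  = 74074.07 plants/ha


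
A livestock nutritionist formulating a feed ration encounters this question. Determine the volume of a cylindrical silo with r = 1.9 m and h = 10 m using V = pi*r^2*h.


V = pi * r^2 * h
  = pi * 1.9^2 * 10
  = pi * 3.61 * 10
  = 113.41 m^3


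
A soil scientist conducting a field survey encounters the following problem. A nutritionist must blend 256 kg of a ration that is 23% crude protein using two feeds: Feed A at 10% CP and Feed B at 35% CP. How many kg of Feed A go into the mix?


parts_A = CP_b - target = 35 - 23 = 12
parts_B = target - CP_a = 23 - 10 = 13
total_parts = 12 + 13 = 25
Feed A = 256 * 12 / 25 = 122.88 kg
Feed B = 256 * 13 / 25 = 133.12 kg

122.88 kg


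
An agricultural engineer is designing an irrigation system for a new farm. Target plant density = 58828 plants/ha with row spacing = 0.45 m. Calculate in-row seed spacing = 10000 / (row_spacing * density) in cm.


spacing = 10000 / (row_sp * density)
        = 10000 / (0.45 * 58828)
        = 10000 / 26472.60
        = 0.37775 m = 37.77 cm


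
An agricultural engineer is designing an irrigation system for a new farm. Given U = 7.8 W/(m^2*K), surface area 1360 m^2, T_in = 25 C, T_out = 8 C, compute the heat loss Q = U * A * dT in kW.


dT = 25 - (8) = 17 K
Q = U * A * dT
  = 7.8 * 1360 * 17
  = 180336 W = 180.34 kW


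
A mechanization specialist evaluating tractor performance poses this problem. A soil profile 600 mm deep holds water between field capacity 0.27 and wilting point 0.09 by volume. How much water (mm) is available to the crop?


AW = (FC - WP) * D
   = (0.27 - 0.09) * 600
   = 0.18 * 600
   = 108 mm


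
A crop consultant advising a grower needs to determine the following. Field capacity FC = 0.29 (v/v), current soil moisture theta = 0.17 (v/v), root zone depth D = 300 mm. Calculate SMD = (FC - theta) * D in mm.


SMD = (FC - theta) * D
    = (0.29 - 0.17) * 300
    = 0.120 * 300
    = 36 mm


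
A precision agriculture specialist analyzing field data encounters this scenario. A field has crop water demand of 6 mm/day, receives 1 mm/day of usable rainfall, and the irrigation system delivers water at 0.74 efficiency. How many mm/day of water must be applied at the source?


IWR = (ETc - Pe) / Ea
    = (6 - 1) / 0.74
    = 5 / 0.74
    = 6.76 mm/day


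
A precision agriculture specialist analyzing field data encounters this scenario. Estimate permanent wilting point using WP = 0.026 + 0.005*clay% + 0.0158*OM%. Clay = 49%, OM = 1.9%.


WP = 0.026 + 0.005*49 + 0.0158*1.9
   = 0.026 + 0.2450 + 0.0300
   = 0.3010


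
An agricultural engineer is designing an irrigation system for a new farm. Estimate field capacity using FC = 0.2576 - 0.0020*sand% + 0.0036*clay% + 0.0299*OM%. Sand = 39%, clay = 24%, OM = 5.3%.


FC = 0.2576 - 0.0020*39 + 0.0036*24 + 0.0299*5.3
   = 0.2576 - 0.0780 + 0.0864 + 0.1585
   = 0.4245


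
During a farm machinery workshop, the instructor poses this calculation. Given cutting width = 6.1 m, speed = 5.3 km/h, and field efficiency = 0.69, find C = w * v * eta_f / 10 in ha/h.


C = w * v * eta_f / 10
  = 6.1 * 5.3 * 0.69 / 10
  = 22.31 / 10
  = 2.23 ha/h


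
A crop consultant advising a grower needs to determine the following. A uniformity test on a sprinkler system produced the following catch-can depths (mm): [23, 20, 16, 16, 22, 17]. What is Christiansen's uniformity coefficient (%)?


xbar = 114 / 6 = 19
sum|xi - xbar| = 16
CU = 100 * (1 - 16 / (6 * 19))
   = 100 * (1 - 0.1404)
   = 85.96%


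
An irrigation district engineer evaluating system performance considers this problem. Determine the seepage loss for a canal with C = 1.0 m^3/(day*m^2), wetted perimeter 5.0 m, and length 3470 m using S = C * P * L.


S = C * P * L
  = 1.0 * 5.0 * 3470
  = 17350 m^3/day


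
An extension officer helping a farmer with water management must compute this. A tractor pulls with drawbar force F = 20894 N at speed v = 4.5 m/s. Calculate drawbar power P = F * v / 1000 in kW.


P = F * v / 1000
  = 20894 * 4.5 / 1000
  = 94023 / 1000
  = 94.02 kW


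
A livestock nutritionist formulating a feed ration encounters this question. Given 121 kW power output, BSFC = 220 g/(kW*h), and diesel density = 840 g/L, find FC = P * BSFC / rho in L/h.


FC = P * BSFC / rho_fuel
   = 121 * 220 / 840
   = 26620 / 840
   = 31.69 L/h


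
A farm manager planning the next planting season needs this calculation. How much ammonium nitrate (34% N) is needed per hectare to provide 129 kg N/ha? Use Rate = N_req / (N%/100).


Rate = N_required / (N_content / 100)
     = 129 / (34 / 100)
     = 129 / 0.34
     = 379.41 kg/ha


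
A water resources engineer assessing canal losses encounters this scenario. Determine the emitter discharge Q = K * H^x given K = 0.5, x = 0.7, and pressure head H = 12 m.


Q = K * H^x
  = 0.5 * 12^0.7
  = 0.5 * 5.6941
  = 2.85 L/h


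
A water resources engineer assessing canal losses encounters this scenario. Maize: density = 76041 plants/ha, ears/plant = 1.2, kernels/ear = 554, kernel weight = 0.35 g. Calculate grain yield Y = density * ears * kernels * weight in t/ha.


Y = density * ears * kernels * kw
  = 76041 * 1.2 * 554 * 0.35 g/ha
  = 17693219.88 g/ha
  = 17693.22 kg/ha = 17.69 t/ha


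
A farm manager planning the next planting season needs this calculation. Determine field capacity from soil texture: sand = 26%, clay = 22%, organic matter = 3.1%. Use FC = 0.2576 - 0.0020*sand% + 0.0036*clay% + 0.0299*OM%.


FC = 0.2576 - 0.0020*26 + 0.0036*22 + 0.0299*3.1
   = 0.2576 - 0.0520 + 0.0792 + 0.0927
   = 0.3775


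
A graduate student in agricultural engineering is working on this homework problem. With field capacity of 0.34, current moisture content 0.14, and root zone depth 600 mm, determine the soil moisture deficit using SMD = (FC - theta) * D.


SMD = (FC - theta) * D
    = (0.34 - 0.14) * 600
    = 0.200 * 600
    = 120 mm


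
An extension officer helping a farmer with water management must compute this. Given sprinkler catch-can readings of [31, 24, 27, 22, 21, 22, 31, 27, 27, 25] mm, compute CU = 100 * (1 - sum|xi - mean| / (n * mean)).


xbar = 257 / 10 = 25.700
sum|xi - xbar| = 29
CU = 100 * (1 - 29 / (10 * 25.700))
   = 100 * (1 - 0.1128)
   = 88.72%


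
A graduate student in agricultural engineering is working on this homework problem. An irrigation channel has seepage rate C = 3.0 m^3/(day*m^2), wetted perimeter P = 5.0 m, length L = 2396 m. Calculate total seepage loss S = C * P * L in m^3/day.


S = C * P * L
  = 3.0 * 5.0 * 2396
  = 35940 m^3/day


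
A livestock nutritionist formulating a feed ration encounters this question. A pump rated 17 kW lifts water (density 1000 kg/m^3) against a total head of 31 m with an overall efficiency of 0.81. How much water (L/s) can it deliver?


Q = (P * 1000 * eta) / (rho * g * H)
  = (17 * 1000 * 0.81) / (1000 * 9.81 * 31)
  = 13770 / 304110
  = 0.04528 m^3/s = 45.28 L/s


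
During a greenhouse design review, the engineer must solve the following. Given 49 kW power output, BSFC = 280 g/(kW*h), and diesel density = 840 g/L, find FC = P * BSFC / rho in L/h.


FC = P * BSFC / rho_fuel
   = 49 * 280 / 840
   = 13720 / 840
   = 16.33 L/h


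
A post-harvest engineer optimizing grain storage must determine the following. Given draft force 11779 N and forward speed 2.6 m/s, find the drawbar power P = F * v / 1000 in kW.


P = F * v / 1000
  = 11779 * 2.6 / 1000
  = 30625.40 / 1000
  = 30.63 kW


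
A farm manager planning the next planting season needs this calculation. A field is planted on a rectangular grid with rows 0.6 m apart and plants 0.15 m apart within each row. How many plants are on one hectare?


D = 10000 / (row_sp * plant_sp)
  = 10000 / (0.6 * 0.15)
  = 10000 / 0.0900
  = 111111.11 plants/ha


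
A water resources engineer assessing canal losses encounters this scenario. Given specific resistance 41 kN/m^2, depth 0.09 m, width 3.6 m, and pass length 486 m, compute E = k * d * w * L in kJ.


E = k * d * w * L
  = 41 * 0.09 * 3.6 * 486
  = 6456.02 kJ


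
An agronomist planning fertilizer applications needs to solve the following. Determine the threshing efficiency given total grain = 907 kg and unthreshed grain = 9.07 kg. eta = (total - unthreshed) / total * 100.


eta = (total - unthreshed) / total * 100
    = (907 - 9.07) / 907 * 100
    = 897.93 / 907 * 100
    = 99%


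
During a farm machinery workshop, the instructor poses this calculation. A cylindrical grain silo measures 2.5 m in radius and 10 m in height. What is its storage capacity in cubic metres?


V = pi * r^2 * h
  = pi * 2.5^2 * 10
  = pi * 6.25 * 10
  = 196.35 m^3


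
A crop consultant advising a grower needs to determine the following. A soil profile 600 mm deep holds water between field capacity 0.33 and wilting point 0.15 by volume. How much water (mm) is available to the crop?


AW = (FC - WP) * D
   = (0.33 - 0.15) * 600
   = 0.18 * 600
   = 108 mm


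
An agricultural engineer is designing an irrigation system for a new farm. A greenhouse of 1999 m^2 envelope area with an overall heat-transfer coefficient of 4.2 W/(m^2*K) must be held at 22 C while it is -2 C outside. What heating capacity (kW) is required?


dT = 22 - (-2) = 24 K
Q = U * A * dT
  = 4.2 * 1999 * 24
  = 201499.20 W = 201.50 kW


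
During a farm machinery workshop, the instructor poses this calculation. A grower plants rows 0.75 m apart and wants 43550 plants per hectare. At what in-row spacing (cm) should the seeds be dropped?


spacing = 10000 / (row_sp * density)
        = 10000 / (0.75 * 43550)
        = 10000 / 32662.50
        = 0.30616 m = 30.62 cm


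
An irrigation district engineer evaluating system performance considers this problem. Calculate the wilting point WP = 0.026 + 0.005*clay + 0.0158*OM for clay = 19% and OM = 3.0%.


WP = 0.026 + 0.005*19 + 0.0158*3.0
   = 0.026 + 0.0950 + 0.0474
   = 0.1684


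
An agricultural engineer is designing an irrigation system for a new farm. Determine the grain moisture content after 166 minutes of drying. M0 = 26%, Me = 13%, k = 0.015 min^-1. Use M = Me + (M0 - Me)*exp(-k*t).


M = Me + (M0 - Me) * e^(-k*t)
  = 13 + (26 - 13) * e^(-0.015*166)
  = 13 + 13 * e^(-2.490)
  = 13 + 13 * 0.08291
  = 13 + 1.0778
  = 14.08%


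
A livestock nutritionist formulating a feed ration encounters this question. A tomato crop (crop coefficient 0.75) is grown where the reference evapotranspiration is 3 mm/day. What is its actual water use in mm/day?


ETc = Kc * ET0
    = 0.75 * 3
    = 2.25 mm/day


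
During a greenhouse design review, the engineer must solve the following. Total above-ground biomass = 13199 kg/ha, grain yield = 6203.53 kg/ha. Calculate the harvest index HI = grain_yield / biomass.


HI = grain_yield / biomass
   = 6203.53 / 13199
   = 0.47


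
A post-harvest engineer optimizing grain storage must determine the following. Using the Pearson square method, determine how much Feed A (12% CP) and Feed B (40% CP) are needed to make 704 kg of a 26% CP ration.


parts_A = CP_b - target = 40 - 26 = 14
parts_B = target - CP_a = 26 - 12 = 14
total_parts = 14 + 14 = 28
Feed A = 704 * 14 / 28 = 352 kg
Feed B = 704 * 14 / 28 = 352 kg


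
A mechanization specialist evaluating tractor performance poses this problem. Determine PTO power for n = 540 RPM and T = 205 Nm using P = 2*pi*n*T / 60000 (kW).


P = 2*pi*n*T / 60000
  = 2*pi * 540 * 205 / 60000
  = 695548.61 / 60000
  = 11.59 kW


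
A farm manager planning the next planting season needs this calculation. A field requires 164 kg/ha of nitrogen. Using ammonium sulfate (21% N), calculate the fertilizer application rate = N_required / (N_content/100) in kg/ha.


Rate = N_required / (N_content / 100)
     = 164 / (21 / 100)
     = 164 / 0.21
     = 780.95 kg/ha


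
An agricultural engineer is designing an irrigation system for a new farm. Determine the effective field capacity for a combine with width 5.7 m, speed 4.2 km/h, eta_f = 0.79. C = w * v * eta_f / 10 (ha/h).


C = w * v * eta_f / 10
  = 5.7 * 4.2 * 0.79 / 10
  = 18.91 / 10
  = 1.89 ha/h


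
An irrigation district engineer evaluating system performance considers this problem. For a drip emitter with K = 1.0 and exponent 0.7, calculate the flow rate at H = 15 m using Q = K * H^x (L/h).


Q = K * H^x
  = 1.0 * 15^0.7
  = 1.0 * 6.6568
  = 6.66 L/h


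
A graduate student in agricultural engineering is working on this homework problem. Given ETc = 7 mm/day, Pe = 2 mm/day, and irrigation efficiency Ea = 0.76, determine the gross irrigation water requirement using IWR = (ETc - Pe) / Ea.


IWR = (ETc - Pe) / Ea
    = (7 - 2) / 0.76
    = 5 / 0.76
    = 6.58 mm/day


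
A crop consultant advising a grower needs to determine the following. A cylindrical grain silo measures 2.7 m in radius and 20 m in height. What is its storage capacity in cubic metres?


V = pi * r^2 * h
  = pi * 2.7^2 * 20
  = pi * 7.29 * 20
  = 458.04 m^3


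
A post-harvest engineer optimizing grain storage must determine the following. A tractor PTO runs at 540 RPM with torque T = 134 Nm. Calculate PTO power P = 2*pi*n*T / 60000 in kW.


P = 2*pi*n*T / 60000
  = 2*pi * 540 * 134 / 60000
  = 454651.29 / 60000
  = 7.58 kW


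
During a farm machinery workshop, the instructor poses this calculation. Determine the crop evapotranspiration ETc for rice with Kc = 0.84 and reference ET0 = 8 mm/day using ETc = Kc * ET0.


ETc = Kc * ET0
    = 0.84 * 8
    = 6.72 mm/day


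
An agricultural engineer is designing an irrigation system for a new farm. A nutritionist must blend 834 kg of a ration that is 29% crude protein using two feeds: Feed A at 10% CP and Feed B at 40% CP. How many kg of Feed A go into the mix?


parts_A = CP_b - target = 40 - 29 = 11
parts_B = target - CP_a = 29 - 10 = 19
total_parts = 11 + 19 = 30
Feed A = 834 * 11 / 30 = 305.80 kg
Feed B = 834 * 19 / 30 = 528.20 kg

305.80 kg


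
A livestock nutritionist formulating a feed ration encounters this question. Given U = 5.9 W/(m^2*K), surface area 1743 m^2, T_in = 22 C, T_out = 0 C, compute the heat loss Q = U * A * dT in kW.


dT = 22 - (0) = 22 K
Q = U * A * dT
  = 5.9 * 1743 * 22
  = 226241.40 W = 226.24 kW


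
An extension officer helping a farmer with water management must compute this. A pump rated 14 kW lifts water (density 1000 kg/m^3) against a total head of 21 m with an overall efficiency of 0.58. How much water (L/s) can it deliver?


Q = (P * 1000 * eta) / (rho * g * H)
  = (14 * 1000 * 0.58) / (1000 * 9.81 * 21)
  = 8120 / 206010
  = 0.03942 m^3/s = 39.42 L/s


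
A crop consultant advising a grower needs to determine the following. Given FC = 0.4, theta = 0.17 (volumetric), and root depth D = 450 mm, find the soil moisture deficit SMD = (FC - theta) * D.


SMD = (FC - theta) * D
    = (0.4 - 0.17) * 450
    = 0.230 * 450
    = 103.50 mm


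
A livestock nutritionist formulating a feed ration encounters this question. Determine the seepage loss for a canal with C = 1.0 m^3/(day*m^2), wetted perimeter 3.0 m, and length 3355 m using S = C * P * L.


S = C * P * L
  = 1.0 * 3.0 * 3355
  = 10065 m^3/day


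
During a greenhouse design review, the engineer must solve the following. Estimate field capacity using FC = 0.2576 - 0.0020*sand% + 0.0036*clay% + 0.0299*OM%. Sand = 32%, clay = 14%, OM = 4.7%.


FC = 0.2576 - 0.0020*32 + 0.0036*14 + 0.0299*4.7
   = 0.2576 - 0.0640 + 0.0504 + 0.1405
   = 0.3845


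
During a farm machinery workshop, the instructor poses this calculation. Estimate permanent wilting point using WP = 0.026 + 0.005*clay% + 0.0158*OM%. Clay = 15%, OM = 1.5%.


WP = 0.026 + 0.005*15 + 0.0158*1.5
   = 0.026 + 0.0750 + 0.0237
   = 0.1247


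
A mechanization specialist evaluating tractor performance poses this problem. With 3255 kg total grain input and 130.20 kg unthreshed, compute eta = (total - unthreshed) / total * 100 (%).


eta = (total - unthreshed) / total * 100
    = (3255 - 130.20) / 3255 * 100
    = 3124.80 / 3255 * 100
    = 96%


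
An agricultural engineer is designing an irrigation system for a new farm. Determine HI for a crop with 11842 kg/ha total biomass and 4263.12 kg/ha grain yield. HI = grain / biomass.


HI = grain_yield / biomass
   = 4263.12 / 11842
   = 0.36


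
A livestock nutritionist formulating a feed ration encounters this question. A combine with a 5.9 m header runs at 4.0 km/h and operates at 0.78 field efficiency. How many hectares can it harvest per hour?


C = w * v * eta_f / 10
  = 5.9 * 4.0 * 0.78 / 10
  = 18.41 / 10
  = 1.84 ha/h


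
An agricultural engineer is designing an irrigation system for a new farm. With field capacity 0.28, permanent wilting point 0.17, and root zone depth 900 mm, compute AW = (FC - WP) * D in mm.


AW = (FC - WP) * D
   = (0.28 - 0.17) * 900
   = 0.11 * 900
   = 99 mm


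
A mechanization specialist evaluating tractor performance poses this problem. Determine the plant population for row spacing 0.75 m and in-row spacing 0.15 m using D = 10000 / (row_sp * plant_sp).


D = 10000 / (row_sp * plant_sp)
  = 10000 / (0.75 * 0.15)
  = 10000 / 0.1125
  = 88888.89 plants/ha


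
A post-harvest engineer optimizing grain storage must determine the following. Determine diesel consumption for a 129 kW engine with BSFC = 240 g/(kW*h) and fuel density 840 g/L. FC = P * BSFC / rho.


FC = P * BSFC / rho_fuel
   = 129 * 240 / 840
   = 30960 / 840
   = 36.86 L/h


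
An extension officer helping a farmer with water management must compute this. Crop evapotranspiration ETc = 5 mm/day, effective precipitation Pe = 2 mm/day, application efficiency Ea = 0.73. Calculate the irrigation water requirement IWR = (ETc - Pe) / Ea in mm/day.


IWR = (ETc - Pe) / Ea
    = (5 - 2) / 0.73
    = 3 / 0.73
    = 4.11 mm/day
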